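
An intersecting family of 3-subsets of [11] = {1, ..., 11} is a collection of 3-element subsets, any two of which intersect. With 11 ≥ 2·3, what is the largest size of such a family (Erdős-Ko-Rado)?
max |F| = C(10, 2) = 45

Erdős-Ko-Rado (1961): when n ≥ 2k, max |F| = C(n−1, k−1). The bound is attained by the star {A : i ∈ A} for any fixed i ∈ [n]. Here C(11−1, 3−1) = C(10, 2) = 45.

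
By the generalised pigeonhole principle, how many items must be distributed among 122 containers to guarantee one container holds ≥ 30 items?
n = (30 − 1)·122 + 1 = 3539

By the generalised pigeonhole principle, to guarantee some box contains ≥ r objects we need more than (r − 1) · k objects total. Threshold: n = (r − 1) · k + 1. With r = 30 and k = 122: n = 29 · 122 + 1 = 3538 + 1 = 3539. For n = 3538 = 29 · 122, we can put exactly 29 objects in every box, avoiding 30 in any single one — so 3539 is tight.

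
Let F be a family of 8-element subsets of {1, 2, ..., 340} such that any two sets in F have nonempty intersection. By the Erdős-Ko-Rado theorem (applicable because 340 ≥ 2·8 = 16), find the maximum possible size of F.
max |F| = C(339, 7) = 95915887062372

The Erdős-Ko-Rado theorem states: for n ≥ 2k, an intersecting family of k-subsets of an n-element set has size at most C(n − 1, k − 1), with equality for 'star' families {A ⊆ [n] : |A| = k, i ∈ A} (fix an element i). For n = 340, k = 8: C(339, 7) = 95915887062372.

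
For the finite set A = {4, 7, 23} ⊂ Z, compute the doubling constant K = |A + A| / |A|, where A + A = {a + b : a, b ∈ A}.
K = |A + A| / |A| = 6/3 = 2

Enumerate A + A = {a + b : a, b ∈ A}. With |A| = 3, there are |A|^2 = 9 ordered sum pairs; collecting distinct values, A + A = {8, 11, 14, 27, 30, 46}, so |A + A| = 6. Thus K = 6/3 = 2. For comparison, the minimum possible |A + A| over all 3-element sets is 2·3 − 1 = 5 (so min K = 5/3), attained only by arithmetic progressions.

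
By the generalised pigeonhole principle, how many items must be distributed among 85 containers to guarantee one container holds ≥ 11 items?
n = (11 − 1)·85 + 1 = 851

By the generalised pigeonhole principle, to guarantee some box contains ≥ r objects we need more than (r − 1) · k objects total. Threshold: n = (r − 1) · k + 1. With r = 11 and k = 85: n = 10 · 85 + 1 = 850 + 1 = 851. For n = 850 = 10 · 85, we can put exactly 10 objects in every box, avoiding 11 in any single one — so 851 is tight.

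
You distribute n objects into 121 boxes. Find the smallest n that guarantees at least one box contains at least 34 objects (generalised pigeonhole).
n = (34 − 1)·121 + 1 = 3994

By the generalised pigeonhole principle, to guarantee some box contains ≥ r objects we need more than (r − 1) · k objects total. Threshold: n = (r − 1) · k + 1. With r = 34 and k = 121: n = 33 · 121 + 1 = 3993 + 1 = 3994. For n = 3993 = 33 · 121, we can put exactly 33 objects in every box, avoiding 34 in any single one — so 3994 is tight.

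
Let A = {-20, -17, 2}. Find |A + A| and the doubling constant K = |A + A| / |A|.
K = |A + A| / |A| = 6/3 = 2

Enumerate A + A = {a + b : a, b ∈ A}. With |A| = 3, there are |A|^2 = 9 ordered sum pairs; collecting distinct values, A + A = {-40, -37, -34, -18, -15, 4}, so |A + A| = 6. Thus K = 6/3 = 2. For comparison, the minimum possible |A + A| over all 3-element sets is 2·3 − 1 = 5 (so min K = 5/3), attained only by arithmetic progressions.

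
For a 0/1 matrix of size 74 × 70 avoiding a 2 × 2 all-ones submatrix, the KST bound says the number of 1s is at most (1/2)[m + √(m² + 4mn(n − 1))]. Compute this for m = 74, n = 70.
z(74, 70; 2, 2) ≤ (1/2)[74 + √(74² + 4·74·70·69)] = (1/2)[74 + √1435156] = 635.99

Kővári–Sós–Turán: let r_1, ..., r_74 be the row sums and z = Σ r_i the total number of 1s. Each pair of columns can share at most one row with both entries 1 (else a 2×2 all-ones block appears), so Σ_i C(r_i, 2) ≤ C(70, 2) = 2415. By convexity Σ_i C(r_i, 2) ≥ 74·C(z/74, 2) = z(z − 74)/(2·74), giving z² − 74z − 74·70·69 ≤ 0 and hence z ≤ (1/2)[74 + √(5476 + 4·357420)] = (1/2)[74 + √1435156] ≈ (1/2)(74 + 1197.98) = 635.99.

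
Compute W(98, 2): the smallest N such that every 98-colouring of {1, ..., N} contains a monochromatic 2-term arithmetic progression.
W(98, 2) = 98 + 1 = 99

A 2-term AP is any pair of integers, so a monochromatic 2-AP exists iff some colour is used at least twice. With 98 colours, the colouring i ↦ i on {1, ..., 98} uses each colour once, avoiding any monochromatic pair, so W(98, 2) > 98. For {1, ..., 99}, pigeonhole forces two integers of the same colour, which form a monochromatic 2-AP. Hence W(98, 2) = 99.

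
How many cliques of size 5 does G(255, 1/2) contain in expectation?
E[# K_5] = C(255, 5) · (1/2)^C(5, 2) = 8637487551 / 2^10 ≈ 8435046.436523

For each 5-subset S of vertices (there are C(255, 5) = 8637487551 such S), let X_S = 1 if S induces a K_5 (all C(5, 2) = 10 edges present). Then P(X_S = 1) = (1/2)^10 = 1/1024. By linearity of expectation, E[# K_5] = C(255, 5) · (1/2)^10 = 8637487551 / 1024 ≈ 8435046.436523.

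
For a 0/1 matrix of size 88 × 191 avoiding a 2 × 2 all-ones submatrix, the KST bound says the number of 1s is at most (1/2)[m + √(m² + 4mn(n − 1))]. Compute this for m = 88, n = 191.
z(88, 191; 2, 2) ≤ (1/2)[88 + √(88² + 4·88·191·190)] = (1/2)[88 + √12781824] = 1831.5838

Kővári–Sós–Turán: let r_1, ..., r_88 be the row sums and z = Σ r_i the total number of 1s. Each pair of columns can share at most one row with both entries 1 (else a 2×2 all-ones block appears), so Σ_i C(r_i, 2) ≤ C(191, 2) = 18145. By convexity Σ_i C(r_i, 2) ≥ 88·C(z/88, 2) = z(z − 88)/(2·88), giving z² − 88z − 88·191·190 ≤ 0 and hence z ≤ (1/2)[88 + √(7744 + 4·3193520)] = (1/2)[88 + √12781824] ≈ (1/2)(88 + 3575.1677) = 1831.5838.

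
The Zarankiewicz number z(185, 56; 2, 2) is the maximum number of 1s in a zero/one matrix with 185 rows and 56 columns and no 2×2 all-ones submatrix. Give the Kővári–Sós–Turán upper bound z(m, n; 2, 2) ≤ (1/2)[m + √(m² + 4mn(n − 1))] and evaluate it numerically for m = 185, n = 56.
z(185, 56; 2, 2) ≤ (1/2)[185 + √(185² + 4·185·56·55)] = (1/2)[185 + √2313425] = 852.9974

Kővári–Sós–Turán: let r_1, ..., r_185 be the row sums and z = Σ r_i the total number of 1s. Each pair of columns can share at most one row with both entries 1 (else a 2×2 all-ones block appears), so Σ_i C(r_i, 2) ≤ C(56, 2) = 1540. By convexity Σ_i C(r_i, 2) ≥ 185·C(z/185, 2) = z(z − 185)/(2·185), giving z² − 185z − 185·56·55 ≤ 0 and hence z ≤ (1/2)[185 + √(34225 + 4·569800)] = (1/2)[185 + √2313425] ≈ (1/2)(185 + 1520.9947) = 852.9974.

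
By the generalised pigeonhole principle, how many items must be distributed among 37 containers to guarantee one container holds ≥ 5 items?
n = (5 − 1)·37 + 1 = 149

By the generalised pigeonhole principle, to guarantee some box contains ≥ r objects we need more than (r − 1) · k objects total. Threshold: n = (r − 1) · k + 1. With r = 5 and k = 37: n = 4 · 37 + 1 = 148 + 1 = 149. For n = 148 = 4 · 37, we can put exactly 4 objects in every box, avoiding 5 in any single one — so 149 is tight.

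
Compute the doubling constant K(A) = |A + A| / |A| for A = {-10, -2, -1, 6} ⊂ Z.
K = |A + A| / |A| = 9/4

Enumerate A + A = {a + b : a, b ∈ A}. With |A| = 4, there are |A|^2 = 16 ordered sum pairs; collecting distinct values, A + A = {-20, -12, -11, -4, -3, -2, 4, 5, 12}, so |A + A| = 9. Thus K = 9/4. For comparison, the minimum possible |A + A| over all 4-element sets is 2·4 − 1 = 7 (so min K = 7/4), attained only by arithmetic progressions.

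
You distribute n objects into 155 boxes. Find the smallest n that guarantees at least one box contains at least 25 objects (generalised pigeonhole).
n = (25 − 1)·155 + 1 = 3721

By the generalised pigeonhole principle, to guarantee some box contains ≥ r objects we need more than (r − 1) · k objects total. Threshold: n = (r − 1) · k + 1. With r = 25 and k = 155: n = 24 · 155 + 1 = 3720 + 1 = 3721. For n = 3720 = 24 · 155, we can put exactly 24 objects in every box, avoiding 25 in any single one — so 3721 is tight.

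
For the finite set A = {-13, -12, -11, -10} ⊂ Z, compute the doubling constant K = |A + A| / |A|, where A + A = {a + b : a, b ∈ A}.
K = |A + A| / |A| = 7/4

Enumerate A + A = {a + b : a, b ∈ A}. With |A| = 4, there are |A|^2 = 16 ordered sum pairs; collecting distinct values, A + A = {-26, -25, -24, -23, -22, -21, -20}, so |A + A| = 7. Thus K = 7/4. Here |A + A| = 2|A| − 1 = 7, the minimum possible — so K = 7/4 is minimal, which holds iff A is an arithmetic progression.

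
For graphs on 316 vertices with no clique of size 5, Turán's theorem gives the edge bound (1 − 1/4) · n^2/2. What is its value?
Turán density bound = (3/4) · 316^2/2 = 37446

Turán's theorem: ex(n, K_{r+1}) is achieved by the complete r-partite Turán graph T(n, r) with parts as balanced as possible, and is at most (1 − 1/r) · n^2/2. For r = 4, n = 316: the density bound is (3/4) · 99856/2 = 37446. Since 4 ∣ 316, the Turán graph T(316, 4) has parts of equal size 79, and its edge count e(T(316, 4)) = 37446 attains the density bound exactly.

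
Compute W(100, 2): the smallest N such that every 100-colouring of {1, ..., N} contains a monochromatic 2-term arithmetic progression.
W(100, 2) = 100 + 1 = 101

A 2-term AP is any pair of integers, so a monochromatic 2-AP exists iff some colour is used at least twice. With 100 colours, the colouring i ↦ i on {1, ..., 100} uses each colour once, avoiding any monochromatic pair, so W(100, 2) > 100. For {1, ..., 101}, pigeonhole forces two integers of the same colour, which form a monochromatic 2-AP. Hence W(100, 2) = 101.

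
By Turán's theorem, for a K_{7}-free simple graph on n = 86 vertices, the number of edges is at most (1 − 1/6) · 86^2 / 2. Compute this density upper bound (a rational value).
Turán density bound = (5/6) · 86^2/2 = 9245/3 ≈ 3081.6667

Turán's theorem: ex(n, K_{r+1}) is achieved by the complete r-partite Turán graph T(n, r) with parts as balanced as possible, and is at most (1 − 1/r) · n^2/2. For r = 6, n = 86: the density bound is (5/6) · 7396/2 = 9245/3 ≈ 3081.6667. The integer-valued extremum is e(T(86, 6)) = 3081, which is strictly less than the density bound 9245/3 since 6 ∤ 86 (the parts of T(86, 6) cannot all be equal).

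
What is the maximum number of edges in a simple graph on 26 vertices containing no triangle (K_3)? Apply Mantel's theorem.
ex(26, K_3) = ⌊26^2/4⌋ = 169

Mantel (1907): a triangle-free graph on n vertices has at most ⌊n^2/4⌋ edges, with equality for the complete bipartite graph K_{⌊n/2⌋, ⌈n/2⌉}. For n = 26: ⌊26^2/4⌋ = ⌊676/4⌋ = 169. The extremal graph is K_{13, 13}, which has 13·13 = 169 edges.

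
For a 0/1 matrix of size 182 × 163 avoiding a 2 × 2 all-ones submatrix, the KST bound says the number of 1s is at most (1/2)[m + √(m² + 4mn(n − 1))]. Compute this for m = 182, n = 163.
z(182, 163; 2, 2) ≤ (1/2)[182 + √(182² + 4·182·163·162)] = (1/2)[182 + √19256692] = 2285.1224

Kővári–Sós–Turán: let r_1, ..., r_182 be the row sums and z = Σ r_i the total number of 1s. Each pair of columns can share at most one row with both entries 1 (else a 2×2 all-ones block appears), so Σ_i C(r_i, 2) ≤ C(163, 2) = 13203. By convexity Σ_i C(r_i, 2) ≥ 182·C(z/182, 2) = z(z − 182)/(2·182), giving z² − 182z − 182·163·162 ≤ 0 and hence z ≤ (1/2)[182 + √(33124 + 4·4805892)] = (1/2)[182 + √19256692] ≈ (1/2)(182 + 4388.2448) = 2285.1224.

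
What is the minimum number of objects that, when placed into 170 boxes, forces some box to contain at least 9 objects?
n = (9 − 1)·170 + 1 = 1361

By the generalised pigeonhole principle, to guarantee some box contains ≥ r objects we need more than (r − 1) · k objects total. Threshold: n = (r − 1) · k + 1. With r = 9 and k = 170: n = 8 · 170 + 1 = 1360 + 1 = 1361. For n = 1360 = 8 · 170, we can put exactly 8 objects in every box, avoiding 9 in any single one — so 1361 is tight.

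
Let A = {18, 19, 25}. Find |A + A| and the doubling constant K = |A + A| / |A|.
K = |A + A| / |A| = 6/3 = 2

Enumerate A + A = {a + b : a, b ∈ A}. With |A| = 3, there are |A|^2 = 9 ordered sum pairs; collecting distinct values, A + A = {36, 37, 38, 43, 44, 50}, so |A + A| = 6. Thus K = 6/3 = 2. For comparison, the minimum possible |A + A| over all 3-element sets is 2·3 − 1 = 5 (so min K = 5/3), attained only by arithmetic progressions.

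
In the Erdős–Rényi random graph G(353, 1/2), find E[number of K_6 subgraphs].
E[# K_6] = C(353, 6) · (1/2)^C(6, 2) = 2574925713360 / 2^15 = 160932857085/2048 ≈ 78580496.623535

For each 6-subset S of vertices (there are C(353, 6) = 2574925713360 such S), let X_S = 1 if S induces a K_6 (all C(6, 2) = 15 edges present). Then P(X_S = 1) = (1/2)^15 = 1/32768. By linearity of expectation, E[# K_6] = C(353, 6) · (1/2)^15 = 2574925713360 / 32768 = 160932857085/2048 ≈ 78580496.623535.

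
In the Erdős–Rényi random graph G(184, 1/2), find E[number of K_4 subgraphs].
E[# K_4] = C(184, 4) · (1/2)^C(4, 2) = 46217626 / 2^6 = 23108813/32 = 722150.40625

For each 4-subset S of vertices (there are C(184, 4) = 46217626 such S), let X_S = 1 if S induces a K_4 (all C(4, 2) = 6 edges present). Then P(X_S = 1) = (1/2)^6 = 1/64. By linearity of expectation, E[# K_4] = C(184, 4) · (1/2)^6 = 46217626 / 64 = 23108813/32 = 722150.40625.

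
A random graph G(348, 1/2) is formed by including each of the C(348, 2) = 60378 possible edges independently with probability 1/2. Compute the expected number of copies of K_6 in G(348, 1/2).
E[# K_6] = C(348, 6) · (1/2)^C(6, 2) = 2362239780292 / 2^15 = 590559945073/8192 ≈ 72089837.045044

For each 6-subset S of vertices (there are C(348, 6) = 2362239780292 such S), let X_S = 1 if S induces a K_6 (all C(6, 2) = 15 edges present). Then P(X_S = 1) = (1/2)^15 = 1/32768. By linearity of expectation, E[# K_6] = C(348, 6) · (1/2)^15 = 2362239780292 / 32768 = 590559945073/8192 ≈ 72089837.045044.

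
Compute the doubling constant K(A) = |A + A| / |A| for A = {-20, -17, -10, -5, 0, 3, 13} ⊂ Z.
K = |A + A| / |A| = 23/7

Enumerate A + A = {a + b : a, b ∈ A}. With |A| = 7, there are |A|^2 = 49 ordered sum pairs; collecting distinct values, A + A = {-40, -37, -34, -30, -27, -25, -22, -20, -17, -15, -14, -10, -7, -5, -4, -2, 0, 3, 6, 8, 13, 16, 26}, so |A + A| = 23. Thus K = 23/7. For comparison, the minimum possible |A + A| over all 7-element sets is 2·7 − 1 = 13 (so min K = 13/7), attained only by arithmetic progressions.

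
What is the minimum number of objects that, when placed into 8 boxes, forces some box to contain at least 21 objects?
n = (21 − 1)·8 + 1 = 161

By the generalised pigeonhole principle, to guarantee some box contains ≥ r objects we need more than (r − 1) · k objects total. Threshold: n = (r − 1) · k + 1. With r = 21 and k = 8: n = 20 · 8 + 1 = 160 + 1 = 161. For n = 160 = 20 · 8, we can put exactly 20 objects in every box, avoiding 21 in any single one — so 161 is tight.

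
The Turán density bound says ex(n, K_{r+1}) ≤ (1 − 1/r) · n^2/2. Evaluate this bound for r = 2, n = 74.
Turán density bound = (1/2) · 74^2/2 = 1369

Turán's theorem: ex(n, K_{r+1}) is achieved by the complete r-partite Turán graph T(n, r) with parts as balanced as possible, and is at most (1 − 1/r) · n^2/2. For r = 2, n = 74: the density bound is (1/2) · 5476/2 = 1369. Since 2 ∣ 74, the Turán graph T(74, 2) has parts of equal size 37, and its edge count e(T(74, 2)) = 1369 attains the density bound exactly.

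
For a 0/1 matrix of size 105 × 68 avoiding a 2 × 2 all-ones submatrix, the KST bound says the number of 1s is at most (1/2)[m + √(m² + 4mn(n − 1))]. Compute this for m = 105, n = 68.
z(105, 68; 2, 2) ≤ (1/2)[105 + √(105² + 4·105·68·67)] = (1/2)[105 + √1924545] = 746.1399

Kővári–Sós–Turán: let r_1, ..., r_105 be the row sums and z = Σ r_i the total number of 1s. Each pair of columns can share at most one row with both entries 1 (else a 2×2 all-ones block appears), so Σ_i C(r_i, 2) ≤ C(68, 2) = 2278. By convexity Σ_i C(r_i, 2) ≥ 105·C(z/105, 2) = z(z − 105)/(2·105), giving z² − 105z − 105·68·67 ≤ 0 and hence z ≤ (1/2)[105 + √(11025 + 4·478380)] = (1/2)[105 + √1924545] ≈ (1/2)(105 + 1387.2797) = 746.1399.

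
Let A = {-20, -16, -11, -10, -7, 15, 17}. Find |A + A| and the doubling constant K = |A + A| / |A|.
K = |A + A| / |A| = 27/7

Enumerate A + A = {a + b : a, b ∈ A}. With |A| = 7, there are |A|^2 = 49 ordered sum pairs; collecting distinct values, A + A = {-40, -36, -32, -31, -30, -27, -26, -23, -22, -21, -20, -18, -17, -14, -5, -3, -1, 1, 4, 5, 6, 7, 8, 10, 30, 32, 34}, so |A + A| = 27. Thus K = 27/7. For comparison, the minimum possible |A + A| over all 7-element sets is 2·7 − 1 = 13 (so min K = 13/7), attained only by arithmetic progressions.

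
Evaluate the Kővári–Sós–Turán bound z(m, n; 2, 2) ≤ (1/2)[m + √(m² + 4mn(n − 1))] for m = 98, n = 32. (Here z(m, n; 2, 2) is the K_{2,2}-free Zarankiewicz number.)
z(98, 32; 2, 2) ≤ (1/2)[98 + √(98² + 4·98·32·31)] = (1/2)[98 + √398468] = 364.6216

Kővári–Sós–Turán: let r_1, ..., r_98 be the row sums and z = Σ r_i the total number of 1s. Each pair of columns can share at most one row with both entries 1 (else a 2×2 all-ones block appears), so Σ_i C(r_i, 2) ≤ C(32, 2) = 496. By convexity Σ_i C(r_i, 2) ≥ 98·C(z/98, 2) = z(z − 98)/(2·98), giving z² − 98z − 98·32·31 ≤ 0 and hence z ≤ (1/2)[98 + √(9604 + 4·97216)] = (1/2)[98 + √398468] ≈ (1/2)(98 + 631.2432) = 364.6216.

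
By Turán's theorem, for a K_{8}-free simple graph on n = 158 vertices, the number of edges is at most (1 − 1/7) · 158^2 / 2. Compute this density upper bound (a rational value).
Turán density bound = (6/7) · 158^2/2 = 74892/7 ≈ 10698.8571

Turán's theorem: ex(n, K_{r+1}) is achieved by the complete r-partite Turán graph T(n, r) with parts as balanced as possible, and is at most (1 − 1/r) · n^2/2. For r = 7, n = 158: the density bound is (6/7) · 24964/2 = 74892/7 ≈ 10698.8571. The integer-valued extremum is e(T(158, 7)) = 10698, which is strictly less than the density bound 74892/7 since 7 ∤ 158 (the parts of T(158, 7) cannot all be equal).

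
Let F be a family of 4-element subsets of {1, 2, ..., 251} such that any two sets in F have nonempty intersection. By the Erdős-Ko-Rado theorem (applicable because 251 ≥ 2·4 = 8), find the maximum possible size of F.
max |F| = C(250, 3) = 2573000

Erdős-Ko-Rado (1961): when n ≥ 2k, max |F| = C(n−1, k−1). The bound is attained by the star {A : i ∈ A} for any fixed i ∈ [n]. Here C(251−1, 4−1) = C(250, 3) = 2573000.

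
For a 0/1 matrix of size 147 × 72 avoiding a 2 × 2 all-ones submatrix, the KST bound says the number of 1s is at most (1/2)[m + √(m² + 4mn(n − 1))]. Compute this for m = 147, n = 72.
z(147, 72; 2, 2) ≤ (1/2)[147 + √(147² + 4·147·72·71)] = (1/2)[147 + √3027465] = 943.4806

Kővári–Sós–Turán: let r_1, ..., r_147 be the row sums and z = Σ r_i the total number of 1s. Each pair of columns can share at most one row with both entries 1 (else a 2×2 all-ones block appears), so Σ_i C(r_i, 2) ≤ C(72, 2) = 2556. By convexity Σ_i C(r_i, 2) ≥ 147·C(z/147, 2) = z(z − 147)/(2·147), giving z² − 147z − 147·72·71 ≤ 0 and hence z ≤ (1/2)[147 + √(21609 + 4·751464)] = (1/2)[147 + √3027465] ≈ (1/2)(147 + 1739.9612) = 943.4806.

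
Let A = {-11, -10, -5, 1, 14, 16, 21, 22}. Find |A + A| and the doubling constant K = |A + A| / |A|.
K = |A + A| / |A| = 32/8 = 4

Enumerate A + A = {a + b : a, b ∈ A}. With |A| = 8, there are |A|^2 = 64 ordered sum pairs; collecting distinct values, A + A = {-22, -21, -20, -16, -15, -10, -9, -4, 2, 3, 4, 5, 6, 9, 10, 11, 12, 15, 16, 17, 22, 23, 28, 30, 32, 35, 36, 37, 38, 42, 43, 44}, so |A + A| = 32. Thus K = 32/8 = 4. For comparison, the minimum possible |A + A| over all 8-element sets is 2·8 − 1 = 15 (so min K = 15/8), attained only by arithmetic progressions.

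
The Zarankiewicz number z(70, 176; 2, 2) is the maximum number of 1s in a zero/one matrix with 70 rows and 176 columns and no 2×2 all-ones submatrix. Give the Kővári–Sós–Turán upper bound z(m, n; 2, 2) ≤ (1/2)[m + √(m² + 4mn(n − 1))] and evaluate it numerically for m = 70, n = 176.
z(70, 176; 2, 2) ≤ (1/2)[70 + √(70² + 4·70·176·175)] = (1/2)[70 + √8628900] = 1503.7495

Kővári–Sós–Turán: let r_1, ..., r_70 be the row sums and z = Σ r_i the total number of 1s. Each pair of columns can share at most one row with both entries 1 (else a 2×2 all-ones block appears), so Σ_i C(r_i, 2) ≤ C(176, 2) = 15400. By convexity Σ_i C(r_i, 2) ≥ 70·C(z/70, 2) = z(z − 70)/(2·70), giving z² − 70z − 70·176·175 ≤ 0 and hence z ≤ (1/2)[70 + √(4900 + 4·2156000)] = (1/2)[70 + √8628900] ≈ (1/2)(70 + 2937.4989) = 1503.7495.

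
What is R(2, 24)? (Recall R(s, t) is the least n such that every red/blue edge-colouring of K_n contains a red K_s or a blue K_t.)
R(2, 24) = 24

R(2, k) = k for all k ≥ 2: in a 2-colouring of K_k, either some edge is red (a red K_2) or all edges are blue (a blue K_k). And K_{23} coloured all-blue has no blue K_24, so R(2, 24) > 23. Hence R(2, 24) = 24.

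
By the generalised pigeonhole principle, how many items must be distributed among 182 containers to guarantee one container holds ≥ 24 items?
n = (24 − 1)·182 + 1 = 4187

By the generalised pigeonhole principle, to guarantee some box contains ≥ r objects we need more than (r − 1) · k objects total. Threshold: n = (r − 1) · k + 1. With r = 24 and k = 182: n = 23 · 182 + 1 = 4186 + 1 = 4187. For n = 4186 = 23 · 182, we can put exactly 23 objects in every box, avoiding 24 in any single one — so 4187 is tight.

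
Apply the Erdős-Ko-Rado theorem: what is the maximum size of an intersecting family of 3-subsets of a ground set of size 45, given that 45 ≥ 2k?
max |F| = C(44, 2) = 946

Erdős-Ko-Rado (1961): when n ≥ 2k, max |F| = C(n−1, k−1). The bound is attained by the star {A : i ∈ A} for any fixed i ∈ [n]. Here C(45−1, 3−1) = C(44, 2) = 946.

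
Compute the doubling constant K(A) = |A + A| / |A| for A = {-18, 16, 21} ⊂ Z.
K = |A + A| / |A| = 6/3 = 2

Enumerate A + A = {a + b : a, b ∈ A}. With |A| = 3, there are |A|^2 = 9 ordered sum pairs; collecting distinct values, A + A = {-36, -2, 3, 32, 37, 42}, so |A + A| = 6. Thus K = 6/3 = 2. For comparison, the minimum possible |A + A| over all 3-element sets is 2·3 − 1 = 5 (so min K = 5/3), attained only by arithmetic progressions.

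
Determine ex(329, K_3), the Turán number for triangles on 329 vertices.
ex(329, K_3) = ⌊329^2/4⌋ = 27060

Mantel (1907): a triangle-free graph on n vertices has at most ⌊n^2/4⌋ edges, with equality for the complete bipartite graph K_{⌊n/2⌋, ⌈n/2⌉}. For n = 329: ⌊329^2/4⌋ = ⌊108241/4⌋ = 27060. The extremal graph is K_{164, 165}, which has 164·165 = 27060 edges.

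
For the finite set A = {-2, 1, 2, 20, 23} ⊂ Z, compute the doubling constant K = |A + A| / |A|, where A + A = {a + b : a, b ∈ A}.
K = |A + A| / |A| = 14/5

Enumerate A + A = {a + b : a, b ∈ A}. With |A| = 5, there are |A|^2 = 25 ordered sum pairs; collecting distinct values, A + A = {-4, -1, 0, 2, 3, 4, 18, 21, 22, 24, 25, 40, 43, 46}, so |A + A| = 14. Thus K = 14/5. For comparison, the minimum possible |A + A| over all 5-element sets is 2·5 − 1 = 9 (so min K = 9/5), attained only by arithmetic progressions.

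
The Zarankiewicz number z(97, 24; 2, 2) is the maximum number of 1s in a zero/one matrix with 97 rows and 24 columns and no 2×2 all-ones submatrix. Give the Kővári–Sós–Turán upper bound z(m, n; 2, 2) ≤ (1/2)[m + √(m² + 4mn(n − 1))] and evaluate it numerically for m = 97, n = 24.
z(97, 24; 2, 2) ≤ (1/2)[97 + √(97² + 4·97·24·23)] = (1/2)[97 + √223585] = 284.9239

Kővári–Sós–Turán: let r_1, ..., r_97 be the row sums and z = Σ r_i the total number of 1s. Each pair of columns can share at most one row with both entries 1 (else a 2×2 all-ones block appears), so Σ_i C(r_i, 2) ≤ C(24, 2) = 276. By convexity Σ_i C(r_i, 2) ≥ 97·C(z/97, 2) = z(z − 97)/(2·97), giving z² − 97z − 97·24·23 ≤ 0 and hence z ≤ (1/2)[97 + √(9409 + 4·53544)] = (1/2)[97 + √223585] ≈ (1/2)(97 + 472.8478) = 284.9239.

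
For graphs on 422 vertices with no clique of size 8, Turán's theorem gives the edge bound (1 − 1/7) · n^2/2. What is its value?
Turán density bound = (6/7) · 422^2/2 = 534252/7 ≈ 76321.7143

Turán's theorem: ex(n, K_{r+1}) is achieved by the complete r-partite Turán graph T(n, r) with parts as balanced as possible, and is at most (1 − 1/r) · n^2/2. For r = 7, n = 422: the density bound is (6/7) · 178084/2 = 534252/7 ≈ 76321.7143. The integer-valued extremum is e(T(422, 7)) = 76321, which is strictly less than the density bound 534252/7 since 7 ∤ 422 (the parts of T(422, 7) cannot all be equal).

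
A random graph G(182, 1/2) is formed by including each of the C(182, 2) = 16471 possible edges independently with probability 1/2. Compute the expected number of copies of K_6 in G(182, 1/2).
E[# K_6] = C(182, 6) · (1/2)^C(6, 2) = 46444711677 / 2^15 ≈ 1417380.117096

For each 6-subset S of vertices (there are C(182, 6) = 46444711677 such S), let X_S = 1 if S induces a K_6 (all C(6, 2) = 15 edges present). Then P(X_S = 1) = (1/2)^15 = 1/32768. By linearity of expectation, E[# K_6] = C(182, 6) · (1/2)^15 = 46444711677 / 32768 ≈ 1417380.117096.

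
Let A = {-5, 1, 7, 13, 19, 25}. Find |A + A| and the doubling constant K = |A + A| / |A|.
K = |A + A| / |A| = 11/6

Enumerate A + A = {a + b : a, b ∈ A}. With |A| = 6, there are |A|^2 = 36 ordered sum pairs; collecting distinct values, A + A = {-10, -4, 2, 8, 14, 20, 26, 32, 38, 44, 50}, so |A + A| = 11. Thus K = 11/6. Here |A + A| = 2|A| − 1 = 11, the minimum possible — so K = 11/6 is minimal, which holds iff A is an arithmetic progression.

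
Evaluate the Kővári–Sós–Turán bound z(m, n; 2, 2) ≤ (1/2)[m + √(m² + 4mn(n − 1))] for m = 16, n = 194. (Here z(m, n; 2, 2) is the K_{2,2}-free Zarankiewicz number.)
z(16, 194; 2, 2) ≤ (1/2)[16 + √(16² + 4·16·194·193)] = (1/2)[16 + √2396544] = 782.0388

Kővári–Sós–Turán: let r_1, ..., r_16 be the row sums and z = Σ r_i the total number of 1s. Each pair of columns can share at most one row with both entries 1 (else a 2×2 all-ones block appears), so Σ_i C(r_i, 2) ≤ C(194, 2) = 18721. By convexity Σ_i C(r_i, 2) ≥ 16·C(z/16, 2) = z(z − 16)/(2·16), giving z² − 16z − 16·194·193 ≤ 0 and hence z ≤ (1/2)[16 + √(256 + 4·599072)] = (1/2)[16 + √2396544] ≈ (1/2)(16 + 1548.0775) = 782.0388.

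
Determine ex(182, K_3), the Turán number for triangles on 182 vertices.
ex(182, K_3) = ⌊182^2/4⌋ = 8281

Mantel (1907): a triangle-free graph on n vertices has at most ⌊n^2/4⌋ edges, with equality for the complete bipartite graph K_{⌊n/2⌋, ⌈n/2⌉}. For n = 182: ⌊182^2/4⌋ = ⌊33124/4⌋ = 8281. The extremal graph is K_{91, 91}, which has 91·91 = 8281 edges.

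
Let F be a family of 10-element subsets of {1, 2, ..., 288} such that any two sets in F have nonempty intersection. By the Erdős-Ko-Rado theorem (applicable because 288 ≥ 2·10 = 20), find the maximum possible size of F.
max |F| = C(287, 9) = 32073931356461995

The Erdős-Ko-Rado theorem states: for n ≥ 2k, an intersecting family of k-subsets of an n-element set has size at most C(n − 1, k − 1), with equality for 'star' families {A ⊆ [n] : |A| = k, i ∈ A} (fix an element i). For n = 288, k = 10: C(287, 9) = 32073931356461995.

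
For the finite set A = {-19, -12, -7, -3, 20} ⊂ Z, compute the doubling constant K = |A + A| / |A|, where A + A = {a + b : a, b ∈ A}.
K = |A + A| / |A| = 15/5 = 3

Enumerate A + A = {a + b : a, b ∈ A}. With |A| = 5, there are |A|^2 = 25 ordered sum pairs; collecting distinct values, A + A = {-38, -31, -26, -24, -22, -19, -15, -14, -10, -6, 1, 8, 13, 17, 40}, so |A + A| = 15. Thus K = 15/5 = 3. For comparison, the minimum possible |A + A| over all 5-element sets is 2·5 − 1 = 9 (so min K = 9/5), attained only by arithmetic progressions.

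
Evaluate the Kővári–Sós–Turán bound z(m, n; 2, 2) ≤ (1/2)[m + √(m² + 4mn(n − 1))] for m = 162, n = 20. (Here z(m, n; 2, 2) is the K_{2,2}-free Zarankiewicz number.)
z(162, 20; 2, 2) ≤ (1/2)[162 + √(162² + 4·162·20·19)] = (1/2)[162 + √272484] = 342

Kővári–Sós–Turán: let r_1, ..., r_162 be the row sums and z = Σ r_i the total number of 1s. Each pair of columns can share at most one row with both entries 1 (else a 2×2 all-ones block appears), so Σ_i C(r_i, 2) ≤ C(20, 2) = 190. By convexity Σ_i C(r_i, 2) ≥ 162·C(z/162, 2) = z(z − 162)/(2·162), giving z² − 162z − 162·20·19 ≤ 0 and hence z ≤ (1/2)[162 + √(26244 + 4·61560)] = (1/2)[162 + √272484] ≈ (1/2)(162 + 522) = 342.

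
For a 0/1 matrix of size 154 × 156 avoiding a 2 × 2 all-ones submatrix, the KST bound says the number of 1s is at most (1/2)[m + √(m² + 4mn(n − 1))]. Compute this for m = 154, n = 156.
z(154, 156; 2, 2) ≤ (1/2)[154 + √(154² + 4·154·156·155)] = (1/2)[154 + √14918596] = 2008.2299

Kővári–Sós–Turán: let r_1, ..., r_154 be the row sums and z = Σ r_i the total number of 1s. Each pair of columns can share at most one row with both entries 1 (else a 2×2 all-ones block appears), so Σ_i C(r_i, 2) ≤ C(156, 2) = 12090. By convexity Σ_i C(r_i, 2) ≥ 154·C(z/154, 2) = z(z − 154)/(2·154), giving z² − 154z − 154·156·155 ≤ 0 and hence z ≤ (1/2)[154 + √(23716 + 4·3723720)] = (1/2)[154 + √14918596] ≈ (1/2)(154 + 3862.4598) = 2008.2299.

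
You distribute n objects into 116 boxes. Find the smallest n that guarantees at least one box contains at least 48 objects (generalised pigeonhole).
n = (48 − 1)·116 + 1 = 5453

By the generalised pigeonhole principle, to guarantee some box contains ≥ r objects we need more than (r − 1) · k objects total. Threshold: n = (r − 1) · k + 1. With r = 48 and k = 116: n = 47 · 116 + 1 = 5452 + 1 = 5453. For n = 5452 = 47 · 116, we can put exactly 47 objects in every box, avoiding 48 in any single one — so 5453 is tight.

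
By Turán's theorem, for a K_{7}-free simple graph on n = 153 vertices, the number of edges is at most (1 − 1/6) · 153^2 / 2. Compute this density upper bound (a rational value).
Turán density bound = (5/6) · 153^2/2 = 39015/4 ≈ 9753.75

Turán's theorem: ex(n, K_{r+1}) is achieved by the complete r-partite Turán graph T(n, r) with parts as balanced as possible, and is at most (1 − 1/r) · n^2/2. For r = 6, n = 153: the density bound is (5/6) · 23409/2 = 39015/4 ≈ 9753.75. The integer-valued extremum is e(T(153, 6)) = 9753, which is strictly less than the density bound 39015/4 since 6 ∤ 153 (the parts of T(153, 6) cannot all be equal).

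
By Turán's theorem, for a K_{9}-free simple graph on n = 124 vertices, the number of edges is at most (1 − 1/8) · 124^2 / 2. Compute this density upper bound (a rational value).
Turán density bound = (7/8) · 124^2/2 = 6727

Turán's theorem: ex(n, K_{r+1}) is achieved by the complete r-partite Turán graph T(n, r) with parts as balanced as possible, and is at most (1 − 1/r) · n^2/2. For r = 8, n = 124: the density bound is (7/8) · 15376/2 = 6727. The integer-valued extremum is e(T(124, 8)) = 6726, which is strictly less than the density bound 6727 since 8 ∤ 124 (the parts of T(124, 8) cannot all be equal).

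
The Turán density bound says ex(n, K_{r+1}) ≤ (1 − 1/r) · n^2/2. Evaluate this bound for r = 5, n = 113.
Turán density bound = (4/5) · 113^2/2 = 25538/5 ≈ 5107.6

Turán's theorem: ex(n, K_{r+1}) is achieved by the complete r-partite Turán graph T(n, r) with parts as balanced as possible, and is at most (1 − 1/r) · n^2/2. For r = 5, n = 113: the density bound is (4/5) · 12769/2 = 25538/5 ≈ 5107.6. The integer-valued extremum is e(T(113, 5)) = 5107, which is strictly less than the density bound 25538/5 since 5 ∤ 113 (the parts of T(113, 5) cannot all be equal).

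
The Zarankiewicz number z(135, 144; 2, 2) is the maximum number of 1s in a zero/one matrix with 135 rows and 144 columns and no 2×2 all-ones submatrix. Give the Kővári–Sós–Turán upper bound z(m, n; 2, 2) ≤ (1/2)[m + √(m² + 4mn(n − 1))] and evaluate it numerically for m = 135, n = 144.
z(135, 144; 2, 2) ≤ (1/2)[135 + √(135² + 4·135·144·143)] = (1/2)[135 + √11137905] = 1736.175

Kővári–Sós–Turán: let r_1, ..., r_135 be the row sums and z = Σ r_i the total number of 1s. Each pair of columns can share at most one row with both entries 1 (else a 2×2 all-ones block appears), so Σ_i C(r_i, 2) ≤ C(144, 2) = 10296. By convexity Σ_i C(r_i, 2) ≥ 135·C(z/135, 2) = z(z − 135)/(2·135), giving z² − 135z − 135·144·143 ≤ 0 and hence z ≤ (1/2)[135 + √(18225 + 4·2779920)] = (1/2)[135 + √11137905] ≈ (1/2)(135 + 3337.35) = 1736.175.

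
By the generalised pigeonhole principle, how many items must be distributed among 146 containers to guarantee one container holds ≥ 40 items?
n = (40 − 1)·146 + 1 = 5695

By the generalised pigeonhole principle, to guarantee some box contains ≥ r objects we need more than (r − 1) · k objects total. Threshold: n = (r − 1) · k + 1. With r = 40 and k = 146: n = 39 · 146 + 1 = 5694 + 1 = 5695. For n = 5694 = 39 · 146, we can put exactly 39 objects in every box, avoiding 40 in any single one — so 5695 is tight.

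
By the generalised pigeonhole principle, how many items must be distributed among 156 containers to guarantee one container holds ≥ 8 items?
n = (8 − 1)·156 + 1 = 1093

By the generalised pigeonhole principle, to guarantee some box contains ≥ r objects we need more than (r − 1) · k objects total. Threshold: n = (r − 1) · k + 1. With r = 8 and k = 156: n = 7 · 156 + 1 = 1092 + 1 = 1093. For n = 1092 = 7 · 156, we can put exactly 7 objects in every box, avoiding 8 in any single one — so 1093 is tight.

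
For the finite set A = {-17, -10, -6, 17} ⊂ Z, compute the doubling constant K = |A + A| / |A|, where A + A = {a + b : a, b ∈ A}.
K = |A + A| / |A| = 10/4 = 5/2

Enumerate A + A = {a + b : a, b ∈ A}. With |A| = 4, there are |A|^2 = 16 ordered sum pairs; collecting distinct values, A + A = {-34, -27, -23, -20, -16, -12, 0, 7, 11, 34}, so |A + A| = 10. Thus K = 10/4 = 5/2. For comparison, the minimum possible |A + A| over all 4-element sets is 2·4 − 1 = 7 (so min K = 7/4), attained only by arithmetic progressions.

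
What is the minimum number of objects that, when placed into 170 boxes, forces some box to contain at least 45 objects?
n = (45 − 1)·170 + 1 = 7481

By the generalised pigeonhole principle, to guarantee some box contains ≥ r objects we need more than (r − 1) · k objects total. Threshold: n = (r − 1) · k + 1. With r = 45 and k = 170: n = 44 · 170 + 1 = 7480 + 1 = 7481. For n = 7480 = 44 · 170, we can put exactly 44 objects in every box, avoiding 45 in any single one — so 7481 is tight.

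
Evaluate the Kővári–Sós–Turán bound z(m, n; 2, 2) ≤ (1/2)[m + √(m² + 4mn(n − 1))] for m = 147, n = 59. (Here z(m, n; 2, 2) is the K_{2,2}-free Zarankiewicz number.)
z(147, 59; 2, 2) ≤ (1/2)[147 + √(147² + 4·147·59·58)] = (1/2)[147 + √2033745] = 786.5472

Kővári–Sós–Turán: let r_1, ..., r_147 be the row sums and z = Σ r_i the total number of 1s. Each pair of columns can share at most one row with both entries 1 (else a 2×2 all-ones block appears), so Σ_i C(r_i, 2) ≤ C(59, 2) = 1711. By convexity Σ_i C(r_i, 2) ≥ 147·C(z/147, 2) = z(z − 147)/(2·147), giving z² − 147z − 147·59·58 ≤ 0 and hence z ≤ (1/2)[147 + √(21609 + 4·503034)] = (1/2)[147 + √2033745] ≈ (1/2)(147 + 1426.0943) = 786.5472.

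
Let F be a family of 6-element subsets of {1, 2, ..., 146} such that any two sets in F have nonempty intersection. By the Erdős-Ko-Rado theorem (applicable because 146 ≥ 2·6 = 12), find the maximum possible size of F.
max |F| = C(145, 5) = 498187404

Erdős-Ko-Rado (1961): when n ≥ 2k, max |F| = C(n−1, k−1). The bound is attained by the star {A : i ∈ A} for any fixed i ∈ [n]. Here C(146−1, 6−1) = C(145, 5) = 498187404.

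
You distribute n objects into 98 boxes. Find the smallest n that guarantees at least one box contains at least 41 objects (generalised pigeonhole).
n = (41 − 1)·98 + 1 = 3921

By the generalised pigeonhole principle, to guarantee some box contains ≥ r objects we need more than (r − 1) · k objects total. Threshold: n = (r − 1) · k + 1. With r = 41 and k = 98: n = 40 · 98 + 1 = 3920 + 1 = 3921. For n = 3920 = 40 · 98, we can put exactly 40 objects in every box, avoiding 41 in any single one — so 3921 is tight.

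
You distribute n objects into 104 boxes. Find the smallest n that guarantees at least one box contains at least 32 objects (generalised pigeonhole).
n = (32 − 1)·104 + 1 = 3225

By the generalised pigeonhole principle, to guarantee some box contains ≥ r objects we need more than (r − 1) · k objects total. Threshold: n = (r − 1) · k + 1. With r = 32 and k = 104: n = 31 · 104 + 1 = 3224 + 1 = 3225. For n = 3224 = 31 · 104, we can put exactly 31 objects in every box, avoiding 32 in any single one — so 3225 is tight.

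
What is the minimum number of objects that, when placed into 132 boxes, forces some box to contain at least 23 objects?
n = (23 − 1)·132 + 1 = 2905

By the generalised pigeonhole principle, to guarantee some box contains ≥ r objects we need more than (r − 1) · k objects total. Threshold: n = (r − 1) · k + 1. With r = 23 and k = 132: n = 22 · 132 + 1 = 2904 + 1 = 2905. For n = 2904 = 22 · 132, we can put exactly 22 objects in every box, avoiding 23 in any single one — so 2905 is tight.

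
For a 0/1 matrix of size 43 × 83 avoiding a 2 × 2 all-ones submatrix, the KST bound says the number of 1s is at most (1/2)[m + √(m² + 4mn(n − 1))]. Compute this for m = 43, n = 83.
z(43, 83; 2, 2) ≤ (1/2)[43 + √(43² + 4·43·83·82)] = (1/2)[43 + √1172481] = 562.9058

Kővári–Sós–Turán: let r_1, ..., r_43 be the row sums and z = Σ r_i the total number of 1s. Each pair of columns can share at most one row with both entries 1 (else a 2×2 all-ones block appears), so Σ_i C(r_i, 2) ≤ C(83, 2) = 3403. By convexity Σ_i C(r_i, 2) ≥ 43·C(z/43, 2) = z(z − 43)/(2·43), giving z² − 43z − 43·83·82 ≤ 0 and hence z ≤ (1/2)[43 + √(1849 + 4·292658)] = (1/2)[43 + √1172481] ≈ (1/2)(43 + 1082.8116) = 562.9058.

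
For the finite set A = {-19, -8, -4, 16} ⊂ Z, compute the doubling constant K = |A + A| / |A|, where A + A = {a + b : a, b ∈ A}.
K = |A + A| / |A| = 10/4 = 5/2

Enumerate A + A = {a + b : a, b ∈ A}. With |A| = 4, there are |A|^2 = 16 ordered sum pairs; collecting distinct values, A + A = {-38, -27, -23, -16, -12, -8, -3, 8, 12, 32}, so |A + A| = 10. Thus K = 10/4 = 5/2. For comparison, the minimum possible |A + A| over all 4-element sets is 2·4 − 1 = 7 (so min K = 7/4), attained only by arithmetic progressions.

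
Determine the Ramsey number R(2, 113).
R(2, 113) = 113

R(2, k) = k for all k ≥ 2: in a 2-colouring of K_k, either some edge is red (a red K_2) or all edges are blue (a blue K_k). And K_{112} coloured all-blue has no blue K_113, so R(2, 113) > 112. Hence R(2, 113) = 113.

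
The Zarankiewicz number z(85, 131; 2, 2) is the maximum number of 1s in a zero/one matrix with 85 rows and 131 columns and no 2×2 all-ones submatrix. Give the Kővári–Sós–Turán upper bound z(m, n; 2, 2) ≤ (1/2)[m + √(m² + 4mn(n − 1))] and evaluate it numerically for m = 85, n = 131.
z(85, 131; 2, 2) ≤ (1/2)[85 + √(85² + 4·85·131·130)] = (1/2)[85 + √5797425] = 1246.3921

Kővári–Sós–Turán: let r_1, ..., r_85 be the row sums and z = Σ r_i the total number of 1s. Each pair of columns can share at most one row with both entries 1 (else a 2×2 all-ones block appears), so Σ_i C(r_i, 2) ≤ C(131, 2) = 8515. By convexity Σ_i C(r_i, 2) ≥ 85·C(z/85, 2) = z(z − 85)/(2·85), giving z² − 85z − 85·131·130 ≤ 0 and hence z ≤ (1/2)[85 + √(7225 + 4·1447550)] = (1/2)[85 + √5797425] ≈ (1/2)(85 + 2407.7843) = 1246.3921.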